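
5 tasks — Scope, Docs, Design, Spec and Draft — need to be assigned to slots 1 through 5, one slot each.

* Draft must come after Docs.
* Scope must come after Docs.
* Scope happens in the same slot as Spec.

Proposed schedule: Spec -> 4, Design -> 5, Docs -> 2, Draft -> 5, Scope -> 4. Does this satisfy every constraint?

Yes, all constraints hold

Scope must come after Docs — holds.
Draft must come after Docs — holds.
Scope happens in the same slot as Spec — holds.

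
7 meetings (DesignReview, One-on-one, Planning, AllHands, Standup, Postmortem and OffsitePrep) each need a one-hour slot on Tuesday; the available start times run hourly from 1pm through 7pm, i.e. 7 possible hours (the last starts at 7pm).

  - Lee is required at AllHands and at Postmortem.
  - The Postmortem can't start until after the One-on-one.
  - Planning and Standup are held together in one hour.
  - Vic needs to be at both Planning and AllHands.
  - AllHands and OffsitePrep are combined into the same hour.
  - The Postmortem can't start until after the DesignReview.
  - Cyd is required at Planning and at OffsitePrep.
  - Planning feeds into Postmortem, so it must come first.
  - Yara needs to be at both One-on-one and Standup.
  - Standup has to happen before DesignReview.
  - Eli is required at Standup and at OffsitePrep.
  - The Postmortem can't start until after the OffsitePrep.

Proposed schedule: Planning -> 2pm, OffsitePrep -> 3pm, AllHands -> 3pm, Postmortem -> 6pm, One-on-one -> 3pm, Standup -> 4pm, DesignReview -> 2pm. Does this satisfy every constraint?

Cyd is required at Planning and at OffsitePrep — holds.
Standup has to happen before DesignReview — violated.
AllHands and OffsitePrep are combined into the same hour — holds.
Eli is required at Standup and at OffsitePrep — holds.
The Postmortem can't start until after the OffsitePrep — holds.
Planning feeds into Postmortem, so it must come first — holds.
The Postmortem can't start until after the DesignReview — holds.
Lee is required at AllHands and at Postmortem — holds.
Vic needs to be at both Planning and AllHands — holds.
The Postmortem can't start until after the One-on-one — holds.
Planning and Standup are held together in one hour — violated.
Yara needs to be at both One-on-one and Standup — holds.

No — it violates: Standup has to happen before DesignReview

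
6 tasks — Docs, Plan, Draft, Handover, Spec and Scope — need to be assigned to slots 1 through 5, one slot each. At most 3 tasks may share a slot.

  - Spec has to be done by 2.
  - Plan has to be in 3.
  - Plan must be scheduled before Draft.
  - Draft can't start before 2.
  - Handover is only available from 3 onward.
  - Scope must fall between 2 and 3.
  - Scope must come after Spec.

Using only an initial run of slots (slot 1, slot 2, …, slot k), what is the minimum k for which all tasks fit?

4

The precedence chain requires at least 2 distinct slots.
With at most 3 per slot and 6 tasks, at least 2 slots are needed.
Propagating the time windows through the other constraints, Draft can't land before 4, so the schedule must run through at least slot 4.
4 works (last occupied slot: 4): for example Plan -> 3; Spec -> 1; Scope -> 2; Docs -> 1; Handover -> 3; Draft -> 4.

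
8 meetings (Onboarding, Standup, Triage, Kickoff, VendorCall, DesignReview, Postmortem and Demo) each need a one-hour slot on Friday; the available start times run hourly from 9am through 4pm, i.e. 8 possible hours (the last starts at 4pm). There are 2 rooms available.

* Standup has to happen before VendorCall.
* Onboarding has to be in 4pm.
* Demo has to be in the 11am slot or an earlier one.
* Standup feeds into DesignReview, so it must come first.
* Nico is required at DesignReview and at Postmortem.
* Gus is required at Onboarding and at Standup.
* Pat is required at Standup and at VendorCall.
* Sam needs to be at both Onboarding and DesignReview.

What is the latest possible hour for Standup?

2pm

Downstream work caps Standup at 3pm.
Standup at 2pm is achievable: Onboarding -> 4pm; Postmortem -> 10am; Kickoff -> 10am; VendorCall -> 3pm; Standup -> 2pm; Triage -> 9am; DesignReview -> 3pm; Demo -> 9am.
Nothing later works — the conflict and capacity constraints rule out every hour after 2pm.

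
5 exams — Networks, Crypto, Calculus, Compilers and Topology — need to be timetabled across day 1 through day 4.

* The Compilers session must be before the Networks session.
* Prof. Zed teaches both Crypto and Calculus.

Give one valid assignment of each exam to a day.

Compilers -> day 1, Topology -> day 1, Calculus -> day 2, Crypto -> day 1, Networks -> day 2

Checking: Compilers(day 1) before Networks(day 2); Crypto(day 1) != Calculus(day 2).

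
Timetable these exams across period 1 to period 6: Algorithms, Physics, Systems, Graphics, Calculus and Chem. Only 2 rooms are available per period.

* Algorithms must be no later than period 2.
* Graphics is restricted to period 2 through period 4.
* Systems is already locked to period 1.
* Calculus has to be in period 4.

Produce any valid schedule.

Graphics in period 2, Physics in period 2, Calculus in period 4, Algorithms in period 1, Chem in period 3, Systems in period 1

Checking: Graphics=period 2 in [period 2,period 4]; Systems=period 1 in [period 1,period 1]; Calculus=period 4 in [period 4,period 4]; Algorithms=period 1 in [period 1,period 2]; max 2 per period (cap 2).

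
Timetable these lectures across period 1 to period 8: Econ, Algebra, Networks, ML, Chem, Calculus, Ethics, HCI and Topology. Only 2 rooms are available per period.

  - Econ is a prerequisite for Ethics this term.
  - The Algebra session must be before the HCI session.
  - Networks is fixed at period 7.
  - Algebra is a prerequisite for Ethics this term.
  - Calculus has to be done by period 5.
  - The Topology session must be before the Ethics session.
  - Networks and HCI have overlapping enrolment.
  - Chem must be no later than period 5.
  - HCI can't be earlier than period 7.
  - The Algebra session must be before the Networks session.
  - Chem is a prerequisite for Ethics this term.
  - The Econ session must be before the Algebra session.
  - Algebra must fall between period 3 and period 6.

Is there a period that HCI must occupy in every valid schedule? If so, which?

HCI's window is period 7–period 8.
Networks is fixed at period 7, and HCI can't share a period with Networks.
So HCI must be period 8.

period 8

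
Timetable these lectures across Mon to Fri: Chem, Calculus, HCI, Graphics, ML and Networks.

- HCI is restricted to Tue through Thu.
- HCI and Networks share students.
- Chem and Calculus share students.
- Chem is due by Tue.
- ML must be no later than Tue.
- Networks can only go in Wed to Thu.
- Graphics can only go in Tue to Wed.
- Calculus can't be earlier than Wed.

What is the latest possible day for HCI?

Thu

HCI is available from Tue; HCI's own window allows nothing later than Thu.
HCI at Thu is achievable: Chem -> Mon, Graphics -> Tue, HCI -> Thu, ML -> Mon, Networks -> Wed, Calculus -> Wed.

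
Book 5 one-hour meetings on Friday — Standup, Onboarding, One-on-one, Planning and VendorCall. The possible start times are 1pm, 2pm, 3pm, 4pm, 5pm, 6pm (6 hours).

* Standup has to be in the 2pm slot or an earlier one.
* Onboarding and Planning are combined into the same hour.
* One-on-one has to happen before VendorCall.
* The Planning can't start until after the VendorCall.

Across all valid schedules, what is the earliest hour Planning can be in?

Precedence pushes Planning to at least 3pm.
Planning at 3pm is achievable: VendorCall in 2pm, Planning in 3pm, Onboarding in 3pm, One-on-one in 1pm, Standup in 1pm.

3pm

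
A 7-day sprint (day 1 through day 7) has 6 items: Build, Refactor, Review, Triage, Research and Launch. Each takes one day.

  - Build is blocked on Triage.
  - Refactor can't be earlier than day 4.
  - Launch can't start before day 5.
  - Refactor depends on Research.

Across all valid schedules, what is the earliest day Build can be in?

day 2

Precedence pushes Build to at least day 2.
Build at day 2 is achievable: Refactor in day 4, Triage in day 1, Research in day 1, Review in day 1, Launch in day 5, Build in day 2.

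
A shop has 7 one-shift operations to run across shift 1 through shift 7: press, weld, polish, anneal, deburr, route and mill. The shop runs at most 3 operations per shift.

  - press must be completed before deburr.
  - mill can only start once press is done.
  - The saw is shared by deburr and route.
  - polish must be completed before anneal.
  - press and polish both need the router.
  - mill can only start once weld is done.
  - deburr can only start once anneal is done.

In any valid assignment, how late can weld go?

Downstream work caps weld at shift 6.
weld at shift 6 is achievable: press -> shift 1, weld -> shift 6, route -> shift 1, deburr -> shift 4, anneal -> shift 3, polish -> shift 2, mill -> shift 7.

shift 6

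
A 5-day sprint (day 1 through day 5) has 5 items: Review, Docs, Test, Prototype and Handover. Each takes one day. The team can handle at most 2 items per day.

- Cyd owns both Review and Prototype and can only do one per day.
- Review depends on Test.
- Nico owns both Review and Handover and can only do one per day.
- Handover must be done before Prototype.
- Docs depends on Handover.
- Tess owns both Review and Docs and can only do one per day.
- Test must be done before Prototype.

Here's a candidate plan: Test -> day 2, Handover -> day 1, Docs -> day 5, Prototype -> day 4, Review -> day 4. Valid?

Handover must be done before Prototype — holds.
Docs depends on Handover — holds.
Tess owns both Review and Docs and can only do one per day — holds.
Nico owns both Review and Handover and can only do one per day — holds.
Review depends on Test — holds.
The team can handle at most 2 items per day — holds.
Test must be done before Prototype — holds.
Cyd owns both Review and Prototype and can only do one per day — violated.

No. Cyd owns both Review and Prototype and can only do one per day is not satisfied.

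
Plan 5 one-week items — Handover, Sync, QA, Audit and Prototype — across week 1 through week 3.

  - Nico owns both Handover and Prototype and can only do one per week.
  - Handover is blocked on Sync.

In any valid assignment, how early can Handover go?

Precedence pushes Handover to at least week 2.
Handover at week 2 is achievable: Handover=week 2; Prototype=week 1; Audit=week 1; QA=week 1; Sync=week 1.

week 2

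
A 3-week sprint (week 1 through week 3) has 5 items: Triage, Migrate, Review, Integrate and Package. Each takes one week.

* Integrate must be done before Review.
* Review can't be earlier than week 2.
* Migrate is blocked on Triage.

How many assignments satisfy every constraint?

27

Splitting on Triage: it can be week 1 (18), week 2 (9). Listing each branch's schedules as (Migrate, Review, Integrate, Package) by week number:
Triage=week 1: (2,2,1,1) (2,2,1,2) (2,2,1,3) (2,3,1,1) (2,3,1,2) (2,3,1,3) (2,3,2,1) (2,3,2,2) (2,3,2,3) (3,2,1,1) (3,2,1,2) (3,2,1,3) (3,3,1,1) (3,3,1,2) (3,3,1,3) (3,3,2,1) (3,3,2,2) (3,3,2,3) — 18.
Triage=week 2: (3,2,1,1) (3,2,1,2) (3,2,1,3) (3,3,1,1) (3,3,1,2) (3,3,1,3) (3,3,2,1) (3,3,2,2) (3,3,2,3) — 9.
Summing: 18 + 9 = 27.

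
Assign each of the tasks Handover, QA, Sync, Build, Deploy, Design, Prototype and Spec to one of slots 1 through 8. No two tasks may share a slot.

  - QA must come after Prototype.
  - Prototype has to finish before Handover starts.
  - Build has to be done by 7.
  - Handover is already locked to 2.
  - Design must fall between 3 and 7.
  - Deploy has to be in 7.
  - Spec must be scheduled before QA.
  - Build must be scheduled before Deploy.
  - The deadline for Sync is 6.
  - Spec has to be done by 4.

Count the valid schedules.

Splitting on Sync: it can be 3 (2), 4 (2), 5 (4), 6 (4). Listing each branch's schedules as (Handover, QA, Build, Deploy, Design, Prototype, Spec):
Sync=3: (2,8,5,7,6,1,4) (2,8,6,7,5,1,4) — 2.
Sync=4: (2,8,5,7,6,1,3) (2,8,6,7,5,1,3) — 2.
Sync=5: (2,8,3,7,6,1,4) (2,8,4,7,6,1,3) (2,8,6,7,3,1,4) (2,8,6,7,4,1,3) — 4.
Sync=6: (2,8,3,7,5,1,4) (2,8,4,7,5,1,3) (2,8,5,7,3,1,4) (2,8,5,7,4,1,3) — 4.
Summing: 2 + 2 + 4 + 4 = 12.

12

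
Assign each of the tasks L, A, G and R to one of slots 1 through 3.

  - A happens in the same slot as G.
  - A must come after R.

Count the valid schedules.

Splitting on L: it can be 1 (3), 2 (3), 3 (3). Listing each branch's schedules as (A, G, R):
L=1: (2,2,1) (3,3,1) (3,3,2) — 3.
L=2: (2,2,1) (3,3,1) (3,3,2) — 3.
L=3: (2,2,1) (3,3,1) (3,3,2) — 3.
Summing: 3 + 3 + 3 = 9.

9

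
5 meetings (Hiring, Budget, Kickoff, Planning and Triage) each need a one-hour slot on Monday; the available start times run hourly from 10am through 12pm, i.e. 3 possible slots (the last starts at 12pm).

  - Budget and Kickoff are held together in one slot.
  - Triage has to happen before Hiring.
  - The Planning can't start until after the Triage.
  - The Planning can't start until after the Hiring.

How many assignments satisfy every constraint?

3

Enumerating: Kickoff=10am; Triage=10am; Planning=12pm; Hiring=11am; Budget=10am | Budget -> 11am, Planning -> 12pm, Triage -> 10am, Hiring -> 11am, Kickoff -> 11am | Planning=12pm, Triage=10am, Kickoff=12pm, Hiring=11am, Budget=12pm.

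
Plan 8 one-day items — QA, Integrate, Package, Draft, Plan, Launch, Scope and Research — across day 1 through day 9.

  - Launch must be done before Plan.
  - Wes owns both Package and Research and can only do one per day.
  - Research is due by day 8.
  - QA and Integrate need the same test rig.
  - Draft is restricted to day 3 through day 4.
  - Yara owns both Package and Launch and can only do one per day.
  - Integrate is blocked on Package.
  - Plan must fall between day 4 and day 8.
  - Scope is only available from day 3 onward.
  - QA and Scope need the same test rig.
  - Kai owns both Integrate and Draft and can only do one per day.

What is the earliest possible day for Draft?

Draft is available from day 3; Draft's own window allows nothing later than day 4.
Draft at day 3 is achievable: Research -> day 1; Draft -> day 3; QA -> day 1; Launch -> day 1; Package -> day 2; Plan -> day 4; Scope -> day 3; Integrate -> day 4.

day 3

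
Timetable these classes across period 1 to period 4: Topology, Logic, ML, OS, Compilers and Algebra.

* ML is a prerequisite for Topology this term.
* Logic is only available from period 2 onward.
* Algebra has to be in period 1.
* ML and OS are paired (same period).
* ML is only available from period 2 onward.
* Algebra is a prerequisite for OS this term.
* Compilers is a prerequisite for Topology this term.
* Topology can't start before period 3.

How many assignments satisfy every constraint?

24

Splitting on Topology: it can be period 3 (6), period 4 (18). Listing each branch's schedules as (Logic, ML, OS, Compilers, Algebra) by period number:
Topology=period 3: (2,2,2,1,1) (2,2,2,2,1) (3,2,2,1,1) (3,2,2,2,1) (4,2,2,1,1) (4,2,2,2,1) — 6.
Topology=period 4: (2,2,2,1,1) (2,2,2,2,1) (2,2,2,3,1) (2,3,3,1,1) (2,3,3,2,1) (2,3,3,3,1) (3,2,2,1,1) (3,2,2,2,1) (3,2,2,3,1) (3,3,3,1,1) (3,3,3,2,1) (3,3,3,3,1) (4,2,2,1,1) (4,2,2,2,1) (4,2,2,3,1) (4,3,3,1,1) (4,3,3,2,1) (4,3,3,3,1) — 18.
Summing: 6 + 18 = 24.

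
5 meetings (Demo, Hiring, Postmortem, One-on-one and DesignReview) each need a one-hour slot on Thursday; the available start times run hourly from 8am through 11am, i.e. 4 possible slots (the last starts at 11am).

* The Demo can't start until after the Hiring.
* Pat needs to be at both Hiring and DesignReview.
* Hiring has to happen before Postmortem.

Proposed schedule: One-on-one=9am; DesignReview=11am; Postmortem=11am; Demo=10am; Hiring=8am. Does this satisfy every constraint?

Yes

The Demo can't start until after the Hiring — holds.
Pat needs to be at both Hiring and DesignReview — holds.
Hiring has to happen before Postmortem — holds.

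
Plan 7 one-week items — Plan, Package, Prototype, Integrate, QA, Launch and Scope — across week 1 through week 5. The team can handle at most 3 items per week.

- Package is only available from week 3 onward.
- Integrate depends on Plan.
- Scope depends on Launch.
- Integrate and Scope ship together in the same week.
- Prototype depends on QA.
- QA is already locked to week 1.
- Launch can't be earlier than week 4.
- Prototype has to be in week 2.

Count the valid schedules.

Splitting on Plan: it can be week 1 (3), week 2 (3), week 3 (3), week 4 (3). Listing each branch's schedules as (Package, Prototype, Integrate, QA, Launch, Scope) by week number:
Plan=week 1: (3,2,5,1,4,5) (4,2,5,1,4,5) (5,2,5,1,4,5) — 3.
Plan=week 2: (3,2,5,1,4,5) (4,2,5,1,4,5) (5,2,5,1,4,5) — 3.
Plan=week 3: (3,2,5,1,4,5) (4,2,5,1,4,5) (5,2,5,1,4,5) — 3.
Plan=week 4: (3,2,5,1,4,5) (4,2,5,1,4,5) (5,2,5,1,4,5) — 3.
Summing: 3 + 3 + 3 + 3 = 12.

12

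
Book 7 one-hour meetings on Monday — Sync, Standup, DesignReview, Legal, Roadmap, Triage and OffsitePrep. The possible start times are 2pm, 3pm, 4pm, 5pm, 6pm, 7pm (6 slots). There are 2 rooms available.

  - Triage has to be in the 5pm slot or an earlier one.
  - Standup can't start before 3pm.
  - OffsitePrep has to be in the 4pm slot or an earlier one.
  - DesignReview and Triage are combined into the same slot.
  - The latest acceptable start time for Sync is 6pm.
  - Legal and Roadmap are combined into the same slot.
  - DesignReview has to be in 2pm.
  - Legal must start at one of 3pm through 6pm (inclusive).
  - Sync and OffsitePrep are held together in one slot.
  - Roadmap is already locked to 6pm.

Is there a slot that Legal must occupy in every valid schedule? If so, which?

6pm

Legal is available from 3pm; Legal must be in the same slot as Roadmap, which can't be before 6pm, so Legal is at least 6pm; Legal's own window allows nothing later than 6pm.
So Legal is pinned to 6pm.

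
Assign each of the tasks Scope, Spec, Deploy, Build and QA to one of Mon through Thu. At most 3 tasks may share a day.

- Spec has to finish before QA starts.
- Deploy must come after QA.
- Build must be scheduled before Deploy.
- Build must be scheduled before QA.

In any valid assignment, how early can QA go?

Precedence pushes QA to at least Tue; downstream work caps QA at Wed.
QA at Tue is achievable: QA in Tue, Scope in Mon, Build in Mon, Spec in Mon, Deploy in Wed.

Tue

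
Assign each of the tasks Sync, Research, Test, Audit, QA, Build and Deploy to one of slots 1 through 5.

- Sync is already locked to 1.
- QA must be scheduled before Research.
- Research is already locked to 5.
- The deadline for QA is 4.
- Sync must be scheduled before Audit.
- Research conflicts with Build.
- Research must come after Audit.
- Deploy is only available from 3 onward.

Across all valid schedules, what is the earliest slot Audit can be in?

2

Precedence pushes Audit to at least 2; downstream work caps Audit at 4.
Audit at 2 is achievable: Build -> 1, Deploy -> 3, Test -> 1, Audit -> 2, QA -> 1, Research -> 5, Sync -> 1.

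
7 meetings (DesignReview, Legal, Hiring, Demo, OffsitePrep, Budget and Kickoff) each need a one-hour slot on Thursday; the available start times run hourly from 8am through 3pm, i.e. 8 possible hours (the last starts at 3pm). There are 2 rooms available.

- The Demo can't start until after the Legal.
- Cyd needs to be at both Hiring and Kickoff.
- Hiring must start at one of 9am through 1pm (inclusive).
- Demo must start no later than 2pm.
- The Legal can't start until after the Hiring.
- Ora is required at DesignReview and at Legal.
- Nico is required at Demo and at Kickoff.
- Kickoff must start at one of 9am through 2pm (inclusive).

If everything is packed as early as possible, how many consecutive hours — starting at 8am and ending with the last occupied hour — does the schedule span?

4 hours

The precedence chain requires at least 3 distinct hours.
With at most 2 per hour and 7 meetings, at least 4 hours are needed.
Propagating the time windows through the other constraints, Demo can't land before 11am — that is hour 4 counting from 8am — so the schedule must run through at least 4 hours.
4 works (last occupied hour: 11am): for example Budget -> 9am; Legal -> 10am; DesignReview -> 8am; Kickoff -> 10am; OffsitePrep -> 8am; Demo -> 11am; Hiring -> 9am.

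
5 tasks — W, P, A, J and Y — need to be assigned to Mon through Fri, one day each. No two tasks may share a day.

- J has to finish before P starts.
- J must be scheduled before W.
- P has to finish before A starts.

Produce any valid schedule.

J -> Mon; P -> Tue; A -> Thu; W -> Wed; Y -> Fri

Checking: P(Tue) before A(Thu); J(Mon) before W(Wed); J(Mon) before P(Tue); max 1 per day (cap 1).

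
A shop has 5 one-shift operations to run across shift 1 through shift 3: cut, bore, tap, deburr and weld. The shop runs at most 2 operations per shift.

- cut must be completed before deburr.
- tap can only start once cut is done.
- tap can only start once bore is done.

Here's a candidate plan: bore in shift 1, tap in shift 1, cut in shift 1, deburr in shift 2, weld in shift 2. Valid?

cut must be completed before deburr — holds.
tap can only start once cut is done — violated.
The shop runs at most 2 operations per shift — violated.
tap can only start once bore is done — violated.

Invalid. The shop runs at most 2 operations per shift.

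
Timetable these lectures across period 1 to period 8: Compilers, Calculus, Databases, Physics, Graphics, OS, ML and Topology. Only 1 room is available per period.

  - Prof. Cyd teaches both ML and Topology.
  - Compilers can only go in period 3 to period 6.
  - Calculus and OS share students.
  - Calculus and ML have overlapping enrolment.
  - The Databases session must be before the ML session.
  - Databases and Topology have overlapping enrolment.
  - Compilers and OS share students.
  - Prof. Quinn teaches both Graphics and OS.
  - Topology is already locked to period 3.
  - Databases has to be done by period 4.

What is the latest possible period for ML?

period 8

Precedence pushes ML to at least period 2.
ML at period 8 is achievable: Graphics in period 6, OS in period 7, Databases in period 1, ML in period 8, Compilers in period 4, Topology in period 3, Calculus in period 2, Physics in period 5.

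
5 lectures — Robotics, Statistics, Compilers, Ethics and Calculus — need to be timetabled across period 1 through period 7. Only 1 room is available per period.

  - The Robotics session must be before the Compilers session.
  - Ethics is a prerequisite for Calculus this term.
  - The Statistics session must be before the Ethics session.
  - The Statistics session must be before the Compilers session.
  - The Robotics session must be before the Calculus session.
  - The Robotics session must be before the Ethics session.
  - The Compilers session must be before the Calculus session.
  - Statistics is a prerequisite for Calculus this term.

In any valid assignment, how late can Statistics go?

period 4

Downstream work caps Statistics at period 5.
Statistics at period 4 is achievable: Compilers=period 5; Calculus=period 7; Robotics=period 1; Statistics=period 4; Ethics=period 6.
Nothing later works — the capacity limit rule out every period after period 4.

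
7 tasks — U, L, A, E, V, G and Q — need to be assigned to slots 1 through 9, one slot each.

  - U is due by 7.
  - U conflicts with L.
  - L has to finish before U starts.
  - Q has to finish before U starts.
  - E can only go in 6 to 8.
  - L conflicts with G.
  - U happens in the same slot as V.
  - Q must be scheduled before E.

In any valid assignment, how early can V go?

V must be in the same slot as U, which can't be before 2, so V is at least 2; V must be in the same slot as U, which can't be after 7, so V is at most 7.
V at 2 is achievable: U -> 2, V -> 2, E -> 6, Q -> 1, A -> 1, L -> 1, G -> 2.

2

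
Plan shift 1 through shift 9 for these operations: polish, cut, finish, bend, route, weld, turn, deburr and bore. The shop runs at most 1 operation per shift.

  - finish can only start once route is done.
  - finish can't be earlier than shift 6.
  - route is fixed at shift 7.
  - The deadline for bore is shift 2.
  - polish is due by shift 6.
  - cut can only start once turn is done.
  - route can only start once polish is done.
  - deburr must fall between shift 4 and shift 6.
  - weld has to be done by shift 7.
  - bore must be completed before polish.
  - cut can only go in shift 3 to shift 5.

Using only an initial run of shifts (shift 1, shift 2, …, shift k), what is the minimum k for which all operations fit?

9 shifts

The precedence chain requires at least 4 distinct shifts.
With at most 1 per shift and 9 operations, at least 9 shifts are needed.
Propagating the time windows through the other constraints, finish can't land before shift 8, so the schedule must run through at least shift 8.
9 works (last occupied shift: shift 9): for example bend in shift 9; bore in shift 1; route in shift 7; deburr in shift 4; finish in shift 8; cut in shift 3; polish in shift 5; weld in shift 6; turn in shift 2.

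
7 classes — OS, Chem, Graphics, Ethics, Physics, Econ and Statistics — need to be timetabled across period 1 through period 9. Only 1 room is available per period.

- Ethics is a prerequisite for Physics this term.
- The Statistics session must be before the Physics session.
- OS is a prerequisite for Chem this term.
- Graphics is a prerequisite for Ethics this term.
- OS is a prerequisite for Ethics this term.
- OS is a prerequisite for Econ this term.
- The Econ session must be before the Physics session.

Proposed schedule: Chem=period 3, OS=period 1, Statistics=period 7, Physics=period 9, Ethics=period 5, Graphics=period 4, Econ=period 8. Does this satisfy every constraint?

The Statistics session must be before the Physics session — holds.
Ethics is a prerequisite for Physics this term — holds.
The Econ session must be before the Physics session — holds.
Graphics is a prerequisite for Ethics this term — holds.
OS is a prerequisite for Chem this term — holds.
OS is a prerequisite for Ethics this term — holds.
Only 1 room is available per period — holds.
OS is a prerequisite for Econ this term — holds.

Yes, all constraints hold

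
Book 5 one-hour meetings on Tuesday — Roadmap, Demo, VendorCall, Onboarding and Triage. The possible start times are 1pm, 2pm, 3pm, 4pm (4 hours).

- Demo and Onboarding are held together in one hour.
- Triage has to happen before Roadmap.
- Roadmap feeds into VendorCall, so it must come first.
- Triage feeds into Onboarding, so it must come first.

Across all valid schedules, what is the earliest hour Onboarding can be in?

Precedence pushes Onboarding to at least 2pm.
Onboarding at 2pm is achievable: Roadmap in 2pm, Triage in 1pm, Onboarding in 2pm, Demo in 2pm, VendorCall in 3pm.

2pm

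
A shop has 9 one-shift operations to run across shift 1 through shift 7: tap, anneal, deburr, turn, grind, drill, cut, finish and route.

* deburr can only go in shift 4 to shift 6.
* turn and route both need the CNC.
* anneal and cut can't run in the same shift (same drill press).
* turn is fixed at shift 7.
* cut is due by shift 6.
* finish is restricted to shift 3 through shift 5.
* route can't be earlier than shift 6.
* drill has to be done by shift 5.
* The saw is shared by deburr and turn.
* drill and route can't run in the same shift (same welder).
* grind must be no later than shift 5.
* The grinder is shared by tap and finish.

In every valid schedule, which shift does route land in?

shift 6

route's window is shift 6–shift 7.
turn is fixed at shift 7, and route can't share a shift with turn.
So route must be shift 6.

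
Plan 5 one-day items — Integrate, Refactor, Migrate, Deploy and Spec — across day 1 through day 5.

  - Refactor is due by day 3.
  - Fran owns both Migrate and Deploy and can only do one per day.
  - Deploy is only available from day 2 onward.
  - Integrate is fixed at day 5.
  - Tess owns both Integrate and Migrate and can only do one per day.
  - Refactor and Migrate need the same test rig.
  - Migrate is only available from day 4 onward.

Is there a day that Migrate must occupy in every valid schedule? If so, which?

Migrate's window is day 4–day 5.
Integrate is fixed at day 5, and Migrate can't share a day with Integrate.
So Migrate must be day 4.

day 4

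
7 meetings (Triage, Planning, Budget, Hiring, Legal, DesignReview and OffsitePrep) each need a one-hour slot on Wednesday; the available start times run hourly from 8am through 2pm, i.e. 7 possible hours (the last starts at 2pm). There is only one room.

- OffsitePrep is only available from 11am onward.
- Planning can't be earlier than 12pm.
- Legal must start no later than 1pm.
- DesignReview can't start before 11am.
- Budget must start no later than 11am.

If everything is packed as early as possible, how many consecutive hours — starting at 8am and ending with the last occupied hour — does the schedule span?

7

With at most 1 per hour and 7 meetings, at least 7 hours are needed.
Planning can't be placed before 12pm — that is hour 5 counting from 8am — so the schedule must run through at least 5 hours.
7 works (last occupied hour: 2pm): for example Budget=8am; Planning=12pm; DesignReview=11am; OffsitePrep=1pm; Legal=9am; Triage=10am; Hiring=2pm.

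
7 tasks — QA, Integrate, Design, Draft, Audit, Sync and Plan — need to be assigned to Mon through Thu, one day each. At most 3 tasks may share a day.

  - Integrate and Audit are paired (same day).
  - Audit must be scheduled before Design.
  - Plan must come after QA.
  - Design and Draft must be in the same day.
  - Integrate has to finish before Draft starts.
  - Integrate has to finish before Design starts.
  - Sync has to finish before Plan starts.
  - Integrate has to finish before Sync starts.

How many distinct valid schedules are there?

Splitting on QA: it can be Mon (11), Tue (9), Wed (6). Listing each branch's schedules as (Integrate, Design, Draft, Audit, Sync, Plan):
QA=Mon: (Mon,Tue,Tue,Mon,Tue,Wed) (Mon,Tue,Tue,Mon,Tue,Thu) (Mon,Tue,Tue,Mon,Wed,Thu) (Mon,Wed,Wed,Mon,Tue,Wed) (Mon,Wed,Wed,Mon,Tue,Thu) (Mon,Wed,Wed,Mon,Wed,Thu) (Mon,Thu,Thu,Mon,Tue,Wed) (Mon,Thu,Thu,Mon,Tue,Thu) (Mon,Thu,Thu,Mon,Wed,Thu) (Tue,Wed,Wed,Tue,Wed,Thu) (Tue,Thu,Thu,Tue,Wed,Thu) — 11.
QA=Tue: (Mon,Tue,Tue,Mon,Wed,Thu) (Mon,Wed,Wed,Mon,Tue,Wed) (Mon,Wed,Wed,Mon,Tue,Thu) (Mon,Wed,Wed,Mon,Wed,Thu) (Mon,Thu,Thu,Mon,Tue,Wed) (Mon,Thu,Thu,Mon,Tue,Thu) (Mon,Thu,Thu,Mon,Wed,Thu) (Tue,Wed,Wed,Tue,Wed,Thu) (Tue,Thu,Thu,Tue,Wed,Thu) — 9.
QA=Wed: (Mon,Tue,Tue,Mon,Tue,Thu) (Mon,Tue,Tue,Mon,Wed,Thu) (Mon,Wed,Wed,Mon,Tue,Thu) (Mon,Thu,Thu,Mon,Tue,Thu) (Mon,Thu,Thu,Mon,Wed,Thu) (Tue,Thu,Thu,Tue,Wed,Thu) — 6.
Summing: 11 + 9 + 6 = 26.

26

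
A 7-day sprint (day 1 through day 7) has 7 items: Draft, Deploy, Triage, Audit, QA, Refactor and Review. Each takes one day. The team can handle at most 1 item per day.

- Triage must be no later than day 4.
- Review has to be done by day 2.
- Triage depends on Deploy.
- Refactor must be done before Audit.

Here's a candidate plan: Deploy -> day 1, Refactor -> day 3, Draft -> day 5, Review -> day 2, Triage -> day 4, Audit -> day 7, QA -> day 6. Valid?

Valid

Review has to be done by day 2 — holds.
Triage depends on Deploy — holds.
Refactor must be done before Audit — holds.
The team can handle at most 1 item per day — holds.
Triage must be no later than day 4 — holds.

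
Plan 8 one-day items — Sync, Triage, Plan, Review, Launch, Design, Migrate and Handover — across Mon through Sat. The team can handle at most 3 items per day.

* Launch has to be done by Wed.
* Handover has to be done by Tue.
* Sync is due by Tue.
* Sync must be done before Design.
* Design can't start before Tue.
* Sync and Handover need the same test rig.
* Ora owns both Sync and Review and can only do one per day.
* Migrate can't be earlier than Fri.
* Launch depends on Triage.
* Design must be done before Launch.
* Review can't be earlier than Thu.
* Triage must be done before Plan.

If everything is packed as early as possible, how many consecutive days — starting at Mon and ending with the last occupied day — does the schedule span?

5

The precedence chain requires at least 3 distinct days.
With at most 3 per day and 8 work items, at least 3 days are needed.
Migrate can't be placed before Fri — that is day 5 counting from Mon — so the schedule must run through at least 5 days.
5 works (last occupied day: Fri): for example Migrate in Fri, Handover in Tue, Triage in Mon, Launch in Wed, Plan in Tue, Sync in Mon, Design in Tue, Review in Thu.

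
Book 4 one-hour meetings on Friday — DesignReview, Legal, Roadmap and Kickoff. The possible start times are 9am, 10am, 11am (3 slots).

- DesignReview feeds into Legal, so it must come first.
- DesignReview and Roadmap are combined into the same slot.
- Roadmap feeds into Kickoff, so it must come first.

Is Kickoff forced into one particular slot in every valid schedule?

No

Kickoff can be 10am (e.g. Kickoff -> 10am; Roadmap -> 9am; Legal -> 10am; DesignReview -> 9am) or 11am (e.g. Kickoff=11am, Roadmap=9am, Legal=10am, DesignReview=9am).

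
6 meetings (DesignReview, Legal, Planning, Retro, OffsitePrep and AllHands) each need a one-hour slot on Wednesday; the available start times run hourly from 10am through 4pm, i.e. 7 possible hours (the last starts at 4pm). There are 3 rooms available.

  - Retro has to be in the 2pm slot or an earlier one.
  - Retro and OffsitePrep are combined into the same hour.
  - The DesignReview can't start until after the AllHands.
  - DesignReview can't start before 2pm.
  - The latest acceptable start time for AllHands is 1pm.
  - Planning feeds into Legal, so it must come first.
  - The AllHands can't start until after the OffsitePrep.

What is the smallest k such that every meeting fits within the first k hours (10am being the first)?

5 hours

The precedence chain requires at least 3 distinct hours.
With at most 3 per hour and 6 meetings, at least 2 hours are needed.
DesignReview can't be placed before 2pm — that is hour 5 counting from 10am — so the schedule must run through at least 5 hours.
5 works (last occupied hour: 2pm): for example DesignReview -> 2pm, Planning -> 10am, Retro -> 10am, Legal -> 11am, AllHands -> 11am, OffsitePrep -> 10am.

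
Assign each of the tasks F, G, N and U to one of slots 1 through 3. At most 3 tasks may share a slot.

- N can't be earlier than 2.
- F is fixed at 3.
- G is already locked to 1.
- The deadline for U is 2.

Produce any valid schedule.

F -> 3; N -> 2; G -> 1; U -> 1

Checking: F=3 in [3,3]; N=2 in [2,3]; U=1 in [1,2]; G=1 in [1,1]; max 2 per slot (cap 3).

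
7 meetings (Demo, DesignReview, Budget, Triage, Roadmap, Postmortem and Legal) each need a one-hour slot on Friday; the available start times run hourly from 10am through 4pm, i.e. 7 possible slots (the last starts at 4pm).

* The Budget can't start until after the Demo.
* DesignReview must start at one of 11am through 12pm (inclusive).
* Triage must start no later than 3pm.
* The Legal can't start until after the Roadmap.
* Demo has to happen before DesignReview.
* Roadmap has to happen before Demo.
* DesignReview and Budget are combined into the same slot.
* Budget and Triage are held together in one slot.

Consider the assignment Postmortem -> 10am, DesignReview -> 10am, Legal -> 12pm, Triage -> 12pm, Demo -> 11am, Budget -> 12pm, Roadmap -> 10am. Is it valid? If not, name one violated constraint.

DesignReview must start at one of 11am through 12pm (inclusive) — violated.
The Budget can't start until after the Demo — holds.
Demo has to happen before DesignReview — violated.
Budget and Triage are held together in one slot — holds.
DesignReview and Budget are combined into the same slot — violated.
Roadmap has to happen before Demo — holds.
The Legal can't start until after the Roadmap — holds.
Triage must start no later than 3pm — holds.

No. DesignReview must start at one of 11am through 12pm (inclusive) is not satisfied.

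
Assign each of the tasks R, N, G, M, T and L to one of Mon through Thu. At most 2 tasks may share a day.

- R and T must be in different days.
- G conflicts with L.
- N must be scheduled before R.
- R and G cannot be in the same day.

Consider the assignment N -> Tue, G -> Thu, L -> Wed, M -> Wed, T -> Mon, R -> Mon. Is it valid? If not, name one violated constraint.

R and T must be in different days — violated.
R and G cannot be in the same day — holds.
N must be scheduled before R — violated.
At most 2 tasks may share a day — holds.
G conflicts with L — holds.

No — it violates: N must be scheduled before R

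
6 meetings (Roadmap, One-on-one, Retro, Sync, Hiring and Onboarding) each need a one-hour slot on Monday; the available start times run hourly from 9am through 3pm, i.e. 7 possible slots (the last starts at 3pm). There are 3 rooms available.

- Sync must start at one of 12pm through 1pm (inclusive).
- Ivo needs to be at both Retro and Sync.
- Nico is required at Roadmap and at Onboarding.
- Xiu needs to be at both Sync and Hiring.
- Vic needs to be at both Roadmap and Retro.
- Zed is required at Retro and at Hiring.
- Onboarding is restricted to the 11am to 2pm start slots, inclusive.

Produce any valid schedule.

Sync -> 12pm; Onboarding -> 11am; Roadmap -> 9am; Retro -> 10am; One-on-one -> 9am; Hiring -> 9am

Checking: Roadmap(9am) != Onboarding(11am); Retro(10am) != Sync(12pm); Roadmap(9am) != Retro(10am); Retro(10am) != Hiring(9am); Sync(12pm) != Hiring(9am); Onboarding=11am in [11am,2pm]; Sync=12pm in [12pm,1pm]; max 3 per slot (cap 3).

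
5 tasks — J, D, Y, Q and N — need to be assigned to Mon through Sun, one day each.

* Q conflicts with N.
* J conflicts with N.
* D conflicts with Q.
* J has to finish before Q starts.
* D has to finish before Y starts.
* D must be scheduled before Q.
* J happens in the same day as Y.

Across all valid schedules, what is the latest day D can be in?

Fri

Downstream work caps D at Fri.
D at Fri is achievable: D -> Fri, Q -> Sun, N -> Mon, J -> Sat, Y -> Sat.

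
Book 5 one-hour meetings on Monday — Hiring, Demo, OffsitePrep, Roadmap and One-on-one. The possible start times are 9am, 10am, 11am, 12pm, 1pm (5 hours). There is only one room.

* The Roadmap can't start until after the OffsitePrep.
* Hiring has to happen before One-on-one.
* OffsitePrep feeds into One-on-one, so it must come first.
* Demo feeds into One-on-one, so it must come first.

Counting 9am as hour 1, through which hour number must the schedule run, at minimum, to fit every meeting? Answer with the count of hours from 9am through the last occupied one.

The precedence chain requires at least 2 distinct hours.
With at most 1 per hour and 5 meetings, at least 5 hours are needed.
5 works (last occupied hour: 1pm): for example Demo -> 11am, One-on-one -> 12pm, OffsitePrep -> 9am, Hiring -> 10am, Roadmap -> 1pm.

5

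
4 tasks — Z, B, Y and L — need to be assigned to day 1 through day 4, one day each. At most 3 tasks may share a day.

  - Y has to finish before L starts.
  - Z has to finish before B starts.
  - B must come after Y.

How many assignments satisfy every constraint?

31

Splitting on Z: it can be day 1 (14), day 2 (11), day 3 (6). Listing each branch's schedules as (B, Y, L) by day number:
Z=day 1: (2,1,2) (2,1,3) (2,1,4) (3,1,2) (3,1,3) (3,1,4) (3,2,3) (3,2,4) (4,1,2) (4,1,3) (4,1,4) (4,2,3) (4,2,4) (4,3,4) — 14.
Z=day 2: (3,1,2) (3,1,3) (3,1,4) (3,2,3) (3,2,4) (4,1,2) (4,1,3) (4,1,4) (4,2,3) (4,2,4) (4,3,4) — 11.
Z=day 3: (4,1,2) (4,1,3) (4,1,4) (4,2,3) (4,2,4) (4,3,4) — 6.
Summing: 14 + 11 + 6 = 31.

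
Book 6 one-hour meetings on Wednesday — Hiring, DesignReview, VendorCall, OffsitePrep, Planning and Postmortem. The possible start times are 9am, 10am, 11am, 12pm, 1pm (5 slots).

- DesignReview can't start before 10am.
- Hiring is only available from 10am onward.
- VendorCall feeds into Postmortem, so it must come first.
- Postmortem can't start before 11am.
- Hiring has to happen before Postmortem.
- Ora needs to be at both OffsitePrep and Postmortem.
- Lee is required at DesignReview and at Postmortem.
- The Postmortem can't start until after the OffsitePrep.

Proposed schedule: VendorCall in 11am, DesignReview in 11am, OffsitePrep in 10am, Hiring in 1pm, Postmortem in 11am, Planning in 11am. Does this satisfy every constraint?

Invalid. Hiring has to happen before Postmortem.

Hiring has to happen before Postmortem — violated.
The Postmortem can't start until after the OffsitePrep — holds.
DesignReview can't start before 10am — holds.
Hiring is only available from 10am onward — holds.
Postmortem can't start before 11am — holds.
Lee is required at DesignReview and at Postmortem — violated.
VendorCall feeds into Postmortem, so it must come first — violated.
Ora needs to be at both OffsitePrep and Postmortem — holds.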